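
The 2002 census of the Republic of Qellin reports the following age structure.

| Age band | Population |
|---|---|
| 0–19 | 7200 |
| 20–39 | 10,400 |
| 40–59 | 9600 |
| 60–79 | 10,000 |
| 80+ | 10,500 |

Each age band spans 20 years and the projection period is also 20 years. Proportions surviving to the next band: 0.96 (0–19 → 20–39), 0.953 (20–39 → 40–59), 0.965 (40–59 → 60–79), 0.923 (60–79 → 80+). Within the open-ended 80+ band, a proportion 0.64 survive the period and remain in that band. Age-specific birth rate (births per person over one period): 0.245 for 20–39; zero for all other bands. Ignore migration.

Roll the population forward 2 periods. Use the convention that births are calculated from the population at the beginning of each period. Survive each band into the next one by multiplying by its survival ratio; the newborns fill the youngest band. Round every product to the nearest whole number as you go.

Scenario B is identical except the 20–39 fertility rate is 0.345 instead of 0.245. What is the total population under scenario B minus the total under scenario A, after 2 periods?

Period 1.
Births: 10400 × 0.245 = 2548
20–39: 7200 × 0.96 = 6912
40–59: 10400 × 0.953 = 9911
60–79: 9600 × 0.965 = 9264
80+: 10000 × 0.923 + 10500 × 0.64 = 9230 + 6720 = 15950
Giving 2548 / 6912 / 9911 / 9264 / 15950.
Period 2.
Births: 6912 × 0.245 = 1693
20–39: 2548 × 0.96 = 2446
40–59: 6912 × 0.953 = 6587
60–79: 9911 × 0.965 = 9564
80+: 9264 × 0.923 + 15950 × 0.64 = 8551 + 10208 = 18759
Giving 1693 / 2446 / 6587 / 9564 / 18759.
Scenario A total after 2 periods: 39049
Scenario B projection —
Period 1.
Births: 10400 × 0.345 = 3588
20–39: 7200 × 0.96 = 6912
40–59: 10400 × 0.953 = 9911
60–79: 9600 × 0.965 = 9264
80+: 10000 × 0.923 + 10500 × 0.64 = 9230 + 6720 = 15950
Giving 3588 / 6912 / 9911 / 9264 / 15950.
Period 2.
Births: 6912 × 0.345 = 2385
20–39: 3588 × 0.96 = 3444
40–59: 6912 × 0.953 = 6587
60–79: 9911 × 0.965 = 9564
80+: 9264 × 0.923 + 15950 × 0.64 = 8551 + 10208 = 18759
Giving 2385 / 3444 / 6587 / 9564 / 18759.
Scenario B total after 2 periods: 40739
Difference B − A = 40739 − 39049 = 1690

1690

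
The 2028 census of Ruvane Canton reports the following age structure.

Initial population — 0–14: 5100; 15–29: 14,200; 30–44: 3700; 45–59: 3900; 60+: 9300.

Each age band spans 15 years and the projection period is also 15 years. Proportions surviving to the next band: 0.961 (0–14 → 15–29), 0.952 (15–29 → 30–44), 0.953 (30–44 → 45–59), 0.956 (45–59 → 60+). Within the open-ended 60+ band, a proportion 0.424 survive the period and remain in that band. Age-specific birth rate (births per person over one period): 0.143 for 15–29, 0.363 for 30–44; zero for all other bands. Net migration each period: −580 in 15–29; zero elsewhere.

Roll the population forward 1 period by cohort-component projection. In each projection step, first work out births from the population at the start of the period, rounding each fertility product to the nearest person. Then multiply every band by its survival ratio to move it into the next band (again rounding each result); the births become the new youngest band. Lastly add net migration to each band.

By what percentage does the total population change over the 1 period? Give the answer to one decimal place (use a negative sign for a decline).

-10.5

(Bands numbered youngest = 1 to oldest = 5.)
Period 1.
Births: 14200 × 0.143 = 2031 ; 3700 × 0.363 = 1343 — total 3374
Band 2: 5100 × 0.961 = 4901
Band 3: 14200 × 0.952 = 13518
Band 4: 3700 × 0.953 = 3526
Band 5: 3900 × 0.956 + 9300 × 0.424 = 3728 + 3943 = 7671
Net migration: Band 2 − 580 → 4321
Giving 3374 / 4321 / 13518 / 3526 / 7671.
Total: 36200 → 32410; change = -3790; percentage change = -10.5%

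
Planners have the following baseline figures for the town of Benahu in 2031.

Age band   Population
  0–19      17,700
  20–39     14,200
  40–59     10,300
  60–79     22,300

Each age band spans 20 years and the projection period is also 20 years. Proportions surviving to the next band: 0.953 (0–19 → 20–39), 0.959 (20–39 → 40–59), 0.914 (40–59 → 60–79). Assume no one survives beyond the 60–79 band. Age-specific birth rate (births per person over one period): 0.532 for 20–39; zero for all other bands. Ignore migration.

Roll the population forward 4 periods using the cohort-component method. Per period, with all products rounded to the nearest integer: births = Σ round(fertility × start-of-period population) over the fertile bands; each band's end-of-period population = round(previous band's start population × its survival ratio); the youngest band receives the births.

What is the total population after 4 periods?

22711

Call the groups 1 to 4, youngest first.
After projecting period 1:
Births: 14200 * 0.532 = 7554
Group 2: 17700 * 0.953 = 16868
Group 3: 14200 * 0.959 = 13618
Group 4: 10300 * 0.914 = 9414
End of period: [7554, 16868, 13618, 9414]
After projecting period 2:
Births: 16868 * 0.532 = 8974
Group 2: 7554 * 0.953 = 7199
Group 3: 16868 * 0.959 = 16176
Group 4: 13618 * 0.914 = 12447
End of period: [8974, 7199, 16176, 12447]
After projecting period 3:
Births: 7199 * 0.532 = 3830
Group 2: 8974 * 0.953 = 8552
Group 3: 7199 * 0.959 = 6904
Group 4: 16176 * 0.914 = 14785
End of period: [3830, 8552, 6904, 14785]
After projecting period 4:
Births: 8552 * 0.532 = 4550
Group 2: 3830 * 0.953 = 3650
Group 3: 8552 * 0.959 = 8201
Group 4: 6904 * 0.914 = 6310
End of period: [4550, 3650, 8201, 6310]
Total after period 4: 4550 + 3650 + 8201 + 6310 = 22711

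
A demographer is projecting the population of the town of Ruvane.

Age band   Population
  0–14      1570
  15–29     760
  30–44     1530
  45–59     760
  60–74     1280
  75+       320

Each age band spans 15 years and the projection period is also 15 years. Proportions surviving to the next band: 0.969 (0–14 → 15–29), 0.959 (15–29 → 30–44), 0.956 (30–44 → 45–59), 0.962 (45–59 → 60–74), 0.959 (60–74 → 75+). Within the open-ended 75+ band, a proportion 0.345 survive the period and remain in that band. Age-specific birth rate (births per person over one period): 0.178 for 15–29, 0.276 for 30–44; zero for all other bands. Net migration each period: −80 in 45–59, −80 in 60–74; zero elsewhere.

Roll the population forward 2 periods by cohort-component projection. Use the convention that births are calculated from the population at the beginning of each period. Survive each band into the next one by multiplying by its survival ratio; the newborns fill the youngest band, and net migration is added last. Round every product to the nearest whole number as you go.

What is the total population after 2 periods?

(Groups numbered youngest = 1 to oldest = 6.)
Period 1:
Births: 760 × 0.178 = 135 ; 1530 × 0.276 = 422 — total 557
Group 2: 1570 × 0.969 = 1521
Group 3: 760 × 0.959 = 729
Group 4: 1530 × 0.956 = 1463
Group 5: 760 × 0.962 = 731
Group 6: 1280 × 0.959 + 320 × 0.345 = 1228 + 110 = 1338
Net migration: Group 4 − 80 → 1383; Group 5 − 80 → 651
Population now: 0–14=557, 15–29=1521, 30–44=729, 45–59=1383, 60–74=651, 75+=1338
Period 2:
Births: 1521 × 0.178 = 271 ; 729 × 0.276 = 201 — total 472
Group 2: 557 × 0.969 = 540
Group 3: 1521 × 0.959 = 1459
Group 4: 729 × 0.956 = 697
Group 5: 1383 × 0.962 = 1330
Group 6: 651 × 0.959 + 1338 × 0.345 = 624 + 462 = 1086
Net migration: Group 4 − 80 → 617; Group 5 − 80 → 1250
Population now: 0–14=472, 15–29=540, 30–44=1459, 45–59=617, 60–74=1250, 75+=1086
Total after period 2: 472 + 540 + 1459 + 617 + 1250 + 1086 = 5424

5424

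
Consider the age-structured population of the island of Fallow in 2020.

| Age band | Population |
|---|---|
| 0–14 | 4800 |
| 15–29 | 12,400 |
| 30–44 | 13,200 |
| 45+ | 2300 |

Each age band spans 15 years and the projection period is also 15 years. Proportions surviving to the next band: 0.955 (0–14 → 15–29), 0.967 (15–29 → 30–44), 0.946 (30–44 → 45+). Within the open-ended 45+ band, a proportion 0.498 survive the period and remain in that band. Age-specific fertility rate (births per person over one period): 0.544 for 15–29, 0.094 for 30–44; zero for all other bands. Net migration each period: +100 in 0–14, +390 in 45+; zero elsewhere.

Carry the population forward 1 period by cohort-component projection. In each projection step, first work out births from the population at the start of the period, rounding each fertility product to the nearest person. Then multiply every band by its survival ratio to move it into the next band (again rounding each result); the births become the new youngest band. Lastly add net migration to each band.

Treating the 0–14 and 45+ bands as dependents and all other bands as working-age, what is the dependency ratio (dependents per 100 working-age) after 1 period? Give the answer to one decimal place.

133.4

Numbering the groups 1..4 from youngest to oldest:
Period 1.
Births: 12400 * 0.544 = 6746 ; 13200 * 0.094 = 1241 ⇒ total 7987
Group 2: 4800 * 0.955 = 4584
Group 3: 12400 * 0.967 = 11991
Group 4: 13200 * 0.946 + 2300 * 0.498 = 12487 + 1145 = 13632
Net migration: Group 1 + 100 → 8087; Group 4 + 390 → 14022
End of period: [8087, 4584, 11991, 14022]
Dependents (band 0–14 + band 45+) = 8087 + 14022 = 22109; working-age = 16575; ratio = 22109/16575 × 100 = 133.4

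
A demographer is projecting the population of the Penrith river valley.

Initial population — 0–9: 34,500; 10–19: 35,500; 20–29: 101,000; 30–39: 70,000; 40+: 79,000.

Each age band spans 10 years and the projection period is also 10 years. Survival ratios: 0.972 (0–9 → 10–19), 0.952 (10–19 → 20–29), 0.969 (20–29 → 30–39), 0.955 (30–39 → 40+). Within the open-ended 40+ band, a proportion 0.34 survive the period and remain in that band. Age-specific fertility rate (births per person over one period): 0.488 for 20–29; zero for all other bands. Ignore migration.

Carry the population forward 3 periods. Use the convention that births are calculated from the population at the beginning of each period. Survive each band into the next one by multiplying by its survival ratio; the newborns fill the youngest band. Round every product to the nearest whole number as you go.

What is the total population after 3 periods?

Numbering the bands 1..5 from youngest to oldest:
Period 1.
Births: 101000 * 0.488 = 49288
Band 2: 34500 * 0.972 = 33534
Band 3: 35500 * 0.952 = 33796
Band 4: 101000 * 0.969 = 97869
Band 5: 70000 * 0.955 + 79000 * 0.34 = 66850 + 26860 = 93710
End of period: [49288, 33534, 33796, 97869, 93710]
Period 2.
Births: 33796 * 0.488 = 16492
Band 2: 49288 * 0.972 = 47908
Band 3: 33534 * 0.952 = 31924
Band 4: 33796 * 0.969 = 32748
Band 5: 97869 * 0.955 + 93710 * 0.34 = 93465 + 31861 = 125326
End of period: [16492, 47908, 31924, 32748, 125326]
Period 3.
Births: 31924 * 0.488 = 15579
Band 2: 16492 * 0.972 = 16030
Band 3: 47908 * 0.952 = 45608
Band 4: 31924 * 0.969 = 30934
Band 5: 32748 * 0.955 + 125326 * 0.34 = 31274 + 42611 = 73885
End of period: [15579, 16030, 45608, 30934, 73885]
Total after period 3: 15579 + 16030 + 45608 + 30934 + 73885 = 182036

182036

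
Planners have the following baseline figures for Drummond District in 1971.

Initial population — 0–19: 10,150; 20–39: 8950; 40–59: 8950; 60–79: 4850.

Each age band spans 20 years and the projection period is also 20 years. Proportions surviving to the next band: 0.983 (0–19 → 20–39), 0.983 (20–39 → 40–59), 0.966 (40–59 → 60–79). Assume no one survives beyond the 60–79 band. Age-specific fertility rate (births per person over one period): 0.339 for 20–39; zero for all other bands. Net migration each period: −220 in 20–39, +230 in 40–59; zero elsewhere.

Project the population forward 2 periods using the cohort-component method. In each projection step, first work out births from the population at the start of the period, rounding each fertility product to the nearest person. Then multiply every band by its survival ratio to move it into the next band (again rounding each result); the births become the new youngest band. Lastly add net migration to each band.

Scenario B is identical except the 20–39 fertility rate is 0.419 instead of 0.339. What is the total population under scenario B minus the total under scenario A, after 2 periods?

1484

[period 1]
Births: 8950 * 0.339 = 3034
20–39: 10150 * 0.983 = 9977
40–59: 8950 * 0.983 = 8798
60–79: 8950 * 0.966 = 8646
Net migration: 20–39 − 220 → 9757; 40–59 + 230 → 9028
→ [3034, 9757, 9028, 8646]
[period 2]
Births: 9757 * 0.339 = 3308
20–39: 3034 * 0.983 = 2982
40–59: 9757 * 0.983 = 9591
60–79: 9028 * 0.966 = 8721
Net migration: 20–39 − 220 → 2762; 40–59 + 230 → 9821
→ [3308, 2762, 9821, 8721]
Scenario A total after 2 periods: 24612
Scenario B projection —
[period 1]
Births: 8950 * 0.419 = 3750
20–39: 10150 * 0.983 = 9977
40–59: 8950 * 0.983 = 8798
60–79: 8950 * 0.966 = 8646
Net migration: 20–39 − 220 → 9757; 40–59 + 230 → 9028
→ [3750, 9757, 9028, 8646]
[period 2]
Births: 9757 * 0.419 = 4088
20–39: 3750 * 0.983 = 3686
40–59: 9757 * 0.983 = 9591
60–79: 9028 * 0.966 = 8721
Net migration: 20–39 − 220 → 3466; 40–59 + 230 → 9821
→ [4088, 3466, 9821, 8721]
Scenario B total after 2 periods: 26096
Difference B − A = 26096 − 24612 = 1484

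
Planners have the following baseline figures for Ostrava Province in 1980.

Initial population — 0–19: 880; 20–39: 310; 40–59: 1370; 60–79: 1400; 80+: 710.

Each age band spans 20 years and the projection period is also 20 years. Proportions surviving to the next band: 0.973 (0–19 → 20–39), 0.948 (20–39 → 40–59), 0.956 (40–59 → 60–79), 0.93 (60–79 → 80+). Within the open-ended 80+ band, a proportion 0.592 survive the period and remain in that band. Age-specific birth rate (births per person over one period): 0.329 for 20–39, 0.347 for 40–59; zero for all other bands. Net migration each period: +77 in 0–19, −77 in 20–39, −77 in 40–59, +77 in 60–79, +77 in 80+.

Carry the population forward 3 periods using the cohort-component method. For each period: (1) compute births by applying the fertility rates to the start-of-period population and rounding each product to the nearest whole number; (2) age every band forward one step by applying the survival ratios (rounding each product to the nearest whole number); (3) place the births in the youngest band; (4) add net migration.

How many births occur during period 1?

[period 1]
Births: 310 × 0.329 = 102  |  1370 × 0.347 = 475 → 577
20–39: 880 × 0.973 = 856
40–59: 310 × 0.948 = 294
60–79: 1370 × 0.956 = 1310
80+: 1400 × 0.93 + 710 × 0.592 = 1302 + 420 = 1722
Net migration: 0–19 + 77 → 654; 20–39 − 77 → 779; 40–59 − 77 → 217; 60–79 + 77 → 1387; 80+ + 77 → 1799
Population now: 0–19=654, 20–39=779, 40–59=217, 60–79=1387, 80+=1799

577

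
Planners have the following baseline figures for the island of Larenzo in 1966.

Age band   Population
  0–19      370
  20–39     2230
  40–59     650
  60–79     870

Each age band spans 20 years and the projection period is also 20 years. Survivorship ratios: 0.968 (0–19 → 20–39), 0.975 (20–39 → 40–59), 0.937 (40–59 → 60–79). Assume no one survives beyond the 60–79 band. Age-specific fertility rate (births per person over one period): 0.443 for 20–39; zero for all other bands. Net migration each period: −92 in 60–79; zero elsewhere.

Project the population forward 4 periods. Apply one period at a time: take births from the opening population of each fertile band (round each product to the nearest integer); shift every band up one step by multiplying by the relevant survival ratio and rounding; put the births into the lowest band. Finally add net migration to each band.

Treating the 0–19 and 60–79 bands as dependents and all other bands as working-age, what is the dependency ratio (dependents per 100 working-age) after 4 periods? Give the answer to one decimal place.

151.6

Let group 1 be 0–19 through group 4 = 60–79.
After projecting period 1:
Births: 2230 * 0.443 = 988
Group 2: 370 * 0.968 = 358
Group 3: 2230 * 0.975 = 2174
Group 4: 650 * 0.937 = 609
Net migration: Group 4 − 92 → 517
Population now: 0–19=988, 20–39=358, 40–59=2174, 60–79=517
After projecting period 2:
Births: 358 * 0.443 = 159
Group 2: 988 * 0.968 = 956
Group 3: 358 * 0.975 = 349
Group 4: 2174 * 0.937 = 2037
Net migration: Group 4 − 92 → 1945
Population now: 0–19=159, 20–39=956, 40–59=349, 60–79=1945
After projecting period 3:
Births: 956 * 0.443 = 424
Group 2: 159 * 0.968 = 154
Group 3: 956 * 0.975 = 932
Group 4: 349 * 0.937 = 327
Net migration: Group 4 − 92 → 235
Population now: 0–19=424, 20–39=154, 40–59=932, 60–79=235
After projecting period 4:
Births: 154 * 0.443 = 68
Group 2: 424 * 0.968 = 410
Group 3: 154 * 0.975 = 150
Group 4: 932 * 0.937 = 873
Net migration: Group 4 − 92 → 781
Population now: 0–19=68, 20–39=410, 40–59=150, 60–79=781
Dependents (band 0–19 + band 60–79) = 68 + 781 = 849; working-age = 560; ratio = 849/560 × 100 = 151.6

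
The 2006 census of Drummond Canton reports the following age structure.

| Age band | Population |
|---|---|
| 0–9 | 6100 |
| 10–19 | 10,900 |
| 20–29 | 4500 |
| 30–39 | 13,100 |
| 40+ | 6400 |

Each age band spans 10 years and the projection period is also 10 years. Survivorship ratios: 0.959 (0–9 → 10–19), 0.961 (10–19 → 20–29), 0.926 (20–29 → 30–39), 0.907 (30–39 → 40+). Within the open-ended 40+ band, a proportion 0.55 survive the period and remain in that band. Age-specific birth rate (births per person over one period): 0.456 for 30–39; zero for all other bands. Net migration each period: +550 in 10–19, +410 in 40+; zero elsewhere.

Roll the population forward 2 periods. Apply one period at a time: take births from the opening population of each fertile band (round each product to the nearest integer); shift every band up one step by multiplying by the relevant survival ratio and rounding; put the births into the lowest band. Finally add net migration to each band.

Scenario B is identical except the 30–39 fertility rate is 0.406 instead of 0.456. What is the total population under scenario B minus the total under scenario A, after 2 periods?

-836

(Groups numbered youngest = 1 to oldest = 5.)
Period 1.
Births: 13100 × 0.456 = 5974
Group 2: 6100 × 0.959 = 5850
Group 3: 10900 × 0.961 = 10475
Group 4: 4500 × 0.926 = 4167
Group 5: 13100 × 0.907 + 6400 × 0.55 = 11882 + 3520 = 15402
Net migration: Group 2 + 550 → 6400; Group 5 + 410 → 15812
Population now: 0–9=5974, 10–19=6400, 20–29=10475, 30–39=4167, 40+=15812
Period 2.
Births: 4167 × 0.456 = 1900
Group 2: 5974 × 0.959 = 5729
Group 3: 6400 × 0.961 = 6150
Group 4: 10475 × 0.926 = 9700
Group 5: 4167 × 0.907 + 15812 × 0.55 = 3779 + 8697 = 12476
Net migration: Group 2 + 550 → 6279; Group 5 + 410 → 12886
Population now: 0–9=1900, 10–19=6279, 20–29=6150, 30–39=9700, 40+=12886
Scenario A total after 2 periods: 36915
Scenario B projection —
Period 1.
Births: 13100 × 0.406 = 5319
Group 2: 6100 × 0.959 = 5850
Group 3: 10900 × 0.961 = 10475
Group 4: 4500 × 0.926 = 4167
Group 5: 13100 × 0.907 + 6400 × 0.55 = 11882 + 3520 = 15402
Net migration: Group 2 + 550 → 6400; Group 5 + 410 → 15812
Population now: 0–9=5319, 10–19=6400, 20–29=10475, 30–39=4167, 40+=15812
Period 2.
Births: 4167 × 0.406 = 1692
Group 2: 5319 × 0.959 = 5101
Group 3: 6400 × 0.961 = 6150
Group 4: 10475 × 0.926 = 9700
Group 5: 4167 × 0.907 + 15812 × 0.55 = 3779 + 8697 = 12476
Net migration: Group 2 + 550 → 5651; Group 5 + 410 → 12886
Population now: 0–9=1692, 10–19=5651, 20–29=6150, 30–39=9700, 40+=12886
Scenario B total after 2 periods: 36079
Difference B − A = 36079 − 36915 = -836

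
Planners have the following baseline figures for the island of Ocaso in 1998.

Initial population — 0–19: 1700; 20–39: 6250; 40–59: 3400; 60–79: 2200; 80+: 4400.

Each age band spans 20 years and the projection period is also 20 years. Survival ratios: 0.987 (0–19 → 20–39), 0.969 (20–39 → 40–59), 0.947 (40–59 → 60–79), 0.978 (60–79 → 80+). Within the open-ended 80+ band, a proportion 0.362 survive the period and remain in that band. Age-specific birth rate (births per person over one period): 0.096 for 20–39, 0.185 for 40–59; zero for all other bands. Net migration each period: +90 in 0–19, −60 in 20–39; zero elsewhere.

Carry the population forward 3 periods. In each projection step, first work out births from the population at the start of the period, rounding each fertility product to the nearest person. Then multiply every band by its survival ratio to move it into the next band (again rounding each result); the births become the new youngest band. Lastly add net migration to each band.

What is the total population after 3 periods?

11714

Period 1.
Births: 6250 * 0.096 = 600, 3400 * 0.185 = 629 → total 1229
20–39: 1700 * 0.987 = 1678
40–59: 6250 * 0.969 = 6056
60–79: 3400 * 0.947 = 3220
80+: 2200 * 0.978 + 4400 * 0.362 = 2152 + 1593 = 3745
Net migration: 0–19 + 90 → 1319; 20–39 − 60 → 1618
End of period: [1319, 1618, 6056, 3220, 3745]
Period 2.
Births: 1618 * 0.096 = 155, 6056 * 0.185 = 1120 → total 1275
20–39: 1319 * 0.987 = 1302
40–59: 1618 * 0.969 = 1568
60–79: 6056 * 0.947 = 5735
80+: 3220 * 0.978 + 3745 * 0.362 = 3149 + 1356 = 4505
Net migration: 0–19 + 90 → 1365; 20–39 − 60 → 1242
End of period: [1365, 1242, 1568, 5735, 4505]
Period 3.
Births: 1242 * 0.096 = 119, 1568 * 0.185 = 290 → total 409
20–39: 1365 * 0.987 = 1347
40–59: 1242 * 0.969 = 1203
60–79: 1568 * 0.947 = 1485
80+: 5735 * 0.978 + 4505 * 0.362 = 5609 + 1631 = 7240
Net migration: 0–19 + 90 → 499; 20–39 − 60 → 1287
End of period: [499, 1287, 1203, 1485, 7240]
Total after period 3: 499 + 1287 + 1203 + 1485 + 7240 = 11714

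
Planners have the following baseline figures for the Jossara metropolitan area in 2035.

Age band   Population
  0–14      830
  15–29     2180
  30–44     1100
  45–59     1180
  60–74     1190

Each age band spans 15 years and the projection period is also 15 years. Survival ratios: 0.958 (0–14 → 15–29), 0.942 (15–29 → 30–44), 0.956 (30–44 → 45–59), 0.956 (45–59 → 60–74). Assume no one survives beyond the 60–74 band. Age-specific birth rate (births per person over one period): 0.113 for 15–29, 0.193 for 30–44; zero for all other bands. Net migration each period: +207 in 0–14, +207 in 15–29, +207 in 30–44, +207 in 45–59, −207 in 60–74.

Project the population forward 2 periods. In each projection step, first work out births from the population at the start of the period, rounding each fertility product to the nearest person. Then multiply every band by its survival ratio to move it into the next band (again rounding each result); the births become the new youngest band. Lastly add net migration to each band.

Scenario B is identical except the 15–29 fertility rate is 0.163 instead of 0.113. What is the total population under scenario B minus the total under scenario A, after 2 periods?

154

Let band 1 be 0–14 through band 5 = 60–74.
Period 1:
Births: 2180 × 0.113 = 246, 1100 × 0.193 = 212 — total 458
Band 2: 830 × 0.958 = 795
Band 3: 2180 × 0.942 = 2054
Band 4: 1100 × 0.956 = 1052
Band 5: 1180 × 0.956 = 1128
Net migration: Band 1 + 207 → 665; Band 2 + 207 → 1002; Band 3 + 207 → 2261; Band 4 + 207 → 1259; Band 5 − 207 → 921
Giving 665 / 1002 / 2261 / 1259 / 921.
Period 2:
Births: 1002 × 0.113 = 113, 2261 × 0.193 = 436 — total 549
Band 2: 665 × 0.958 = 637
Band 3: 1002 × 0.942 = 944
Band 4: 2261 × 0.956 = 2162
Band 5: 1259 × 0.956 = 1204
Net migration: Band 1 + 207 → 756; Band 2 + 207 → 844; Band 3 + 207 → 1151; Band 4 + 207 → 2369; Band 5 − 207 → 997
Giving 756 / 844 / 1151 / 2369 / 997.
Scenario A total after 2 periods: 6117
Scenario B projection —
Period 1:
Births: 2180 × 0.163 = 355, 1100 × 0.193 = 212 — total 567
Band 2: 830 × 0.958 = 795
Band 3: 2180 × 0.942 = 2054
Band 4: 1100 × 0.956 = 1052
Band 5: 1180 × 0.956 = 1128
Net migration: Band 1 + 207 → 774; Band 2 + 207 → 1002; Band 3 + 207 → 2261; Band 4 + 207 → 1259; Band 5 − 207 → 921
Giving 774 / 1002 / 2261 / 1259 / 921.
Period 2:
Births: 1002 × 0.163 = 163, 2261 × 0.193 = 436 — total 599
Band 2: 774 × 0.958 = 741
Band 3: 1002 × 0.942 = 944
Band 4: 2261 × 0.956 = 2162
Band 5: 1259 × 0.956 = 1204
Net migration: Band 1 + 207 → 806; Band 2 + 207 → 948; Band 3 + 207 → 1151; Band 4 + 207 → 2369; Band 5 − 207 → 997
Giving 806 / 948 / 1151 / 2369 / 997.
Scenario B total after 2 periods: 6271
Difference B − A = 6271 − 6117 = 154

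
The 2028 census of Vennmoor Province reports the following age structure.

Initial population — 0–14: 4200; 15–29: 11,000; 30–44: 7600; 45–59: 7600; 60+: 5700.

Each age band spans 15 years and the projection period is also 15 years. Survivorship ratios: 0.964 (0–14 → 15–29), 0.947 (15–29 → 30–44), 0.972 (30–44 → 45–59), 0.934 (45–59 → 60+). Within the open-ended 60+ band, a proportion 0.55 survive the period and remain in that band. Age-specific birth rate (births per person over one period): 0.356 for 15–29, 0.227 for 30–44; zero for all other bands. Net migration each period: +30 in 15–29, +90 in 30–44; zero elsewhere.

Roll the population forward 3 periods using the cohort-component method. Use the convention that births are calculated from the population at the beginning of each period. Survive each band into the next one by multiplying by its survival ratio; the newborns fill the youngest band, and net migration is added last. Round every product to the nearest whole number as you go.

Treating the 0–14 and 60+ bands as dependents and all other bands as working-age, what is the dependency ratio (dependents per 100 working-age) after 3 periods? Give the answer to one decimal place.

— Period 1 —
Births: 11000 × 0.356 = 3916 ; 7600 × 0.227 = 1725 — total 5641
15–29: 4200 × 0.964 = 4049
30–44: 11000 × 0.947 = 10417
45–59: 7600 × 0.972 = 7387
60+: 7600 × 0.934 + 5700 × 0.55 = 7098 + 3135 = 10233
Net migration: 15–29 + 30 → 4079; 30–44 + 90 → 10507
→ [5641, 4079, 10507, 7387, 10233]
— Period 2 —
Births: 4079 × 0.356 = 1452 ; 10507 × 0.227 = 2385 — total 3837
15–29: 5641 × 0.964 = 5438
30–44: 4079 × 0.947 = 3863
45–59: 10507 × 0.972 = 10213
60+: 7387 × 0.934 + 10233 × 0.55 = 6899 + 5628 = 12527
Net migration: 15–29 + 30 → 5468; 30–44 + 90 → 3953
→ [3837, 5468, 3953, 10213, 12527]
— Period 3 —
Births: 5468 × 0.356 = 1947 ; 3953 × 0.227 = 897 — total 2844
15–29: 3837 × 0.964 = 3699
30–44: 5468 × 0.947 = 5178
45–59: 3953 × 0.972 = 3842
60+: 10213 × 0.934 + 12527 × 0.55 = 9539 + 6890 = 16429
Net migration: 15–29 + 30 → 3729; 30–44 + 90 → 5268
→ [2844, 3729, 5268, 3842, 16429]
Dependents (band 0–14 + band 60+) = 2844 + 16429 = 19273; working-age = 12839; ratio = 19273/12839 × 100 = 150.1

150.1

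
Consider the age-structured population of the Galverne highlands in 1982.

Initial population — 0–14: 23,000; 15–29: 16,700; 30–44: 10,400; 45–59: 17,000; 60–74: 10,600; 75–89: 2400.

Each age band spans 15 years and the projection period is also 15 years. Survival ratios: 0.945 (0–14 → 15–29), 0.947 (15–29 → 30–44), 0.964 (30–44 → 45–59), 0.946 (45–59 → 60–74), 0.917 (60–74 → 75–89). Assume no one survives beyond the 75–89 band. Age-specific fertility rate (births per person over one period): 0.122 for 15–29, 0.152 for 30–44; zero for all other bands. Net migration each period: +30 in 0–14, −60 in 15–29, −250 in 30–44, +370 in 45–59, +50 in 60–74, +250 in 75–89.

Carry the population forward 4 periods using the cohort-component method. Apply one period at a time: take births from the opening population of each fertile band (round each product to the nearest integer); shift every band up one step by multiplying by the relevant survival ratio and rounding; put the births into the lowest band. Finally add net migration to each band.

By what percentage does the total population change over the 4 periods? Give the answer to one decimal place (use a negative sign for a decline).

-44.7

(Groups numbered youngest = 1 to oldest = 6.)
Period 1.
Births: 16700 * 0.122 = 2037 ; 10400 * 0.152 = 1581 → 3618
Group 2: 23000 * 0.945 = 21735
Group 3: 16700 * 0.947 = 15815
Group 4: 10400 * 0.964 = 10026
Group 5: 17000 * 0.946 = 16082
Group 6: 10600 * 0.917 = 9720
Net migration: Group 1 + 30 → 3648; Group 2 − 60 → 21675; Group 3 − 250 → 15565; Group 4 + 370 → 10396; Group 5 + 50 → 16132; Group 6 + 250 → 9970
End of period: [3648, 21675, 15565, 10396, 16132, 9970]
Period 2.
Births: 21675 * 0.122 = 2644 ; 15565 * 0.152 = 2366 → 5010
Group 2: 3648 * 0.945 = 3447
Group 3: 21675 * 0.947 = 20526
Group 4: 15565 * 0.964 = 15005
Group 5: 10396 * 0.946 = 9835
Group 6: 16132 * 0.917 = 14793
Net migration: Group 1 + 30 → 5040; Group 2 − 60 → 3387; Group 3 − 250 → 20276; Group 4 + 370 → 15375; Group 5 + 50 → 9885; Group 6 + 250 → 15043
End of period: [5040, 3387, 20276, 15375, 9885, 15043]
Period 3.
Births: 3387 * 0.122 = 413 ; 20276 * 0.152 = 3082 → 3495
Group 2: 5040 * 0.945 = 4763
Group 3: 3387 * 0.947 = 3207
Group 4: 20276 * 0.964 = 19546
Group 5: 15375 * 0.946 = 14545
Group 6: 9885 * 0.917 = 9065
Net migration: Group 1 + 30 → 3525; Group 2 − 60 → 4703; Group 3 − 250 → 2957; Group 4 + 370 → 19916; Group 5 + 50 → 14595; Group 6 + 250 → 9315
End of period: [3525, 4703, 2957, 19916, 14595, 9315]
Period 4.
Births: 4703 * 0.122 = 574 ; 2957 * 0.152 = 449 → 1023
Group 2: 3525 * 0.945 = 3331
Group 3: 4703 * 0.947 = 4454
Group 4: 2957 * 0.964 = 2851
Group 5: 19916 * 0.946 = 18841
Group 6: 14595 * 0.917 = 13384
Net migration: Group 1 + 30 → 1053; Group 2 − 60 → 3271; Group 3 − 250 → 4204; Group 4 + 370 → 3221; Group 5 + 50 → 18891; Group 6 + 250 → 13634
End of period: [1053, 3271, 4204, 3221, 18891, 13634]
Total: 80100 → 44274; change = -35826; percentage change = -44.7%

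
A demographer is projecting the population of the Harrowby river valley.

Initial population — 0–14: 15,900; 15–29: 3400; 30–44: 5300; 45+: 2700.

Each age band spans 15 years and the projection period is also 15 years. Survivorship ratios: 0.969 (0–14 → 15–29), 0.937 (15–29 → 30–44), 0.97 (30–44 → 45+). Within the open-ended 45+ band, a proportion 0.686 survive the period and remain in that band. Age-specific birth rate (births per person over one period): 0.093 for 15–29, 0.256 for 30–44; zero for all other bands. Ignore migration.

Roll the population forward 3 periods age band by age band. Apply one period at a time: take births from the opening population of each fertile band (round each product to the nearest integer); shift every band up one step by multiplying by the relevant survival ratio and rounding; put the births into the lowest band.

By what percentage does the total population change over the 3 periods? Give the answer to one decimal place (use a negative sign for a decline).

-1.3

[period 1]
Births: 3400 × 0.093 = 316  |  5300 × 0.256 = 1357 → 1673
15–29: 15900 × 0.969 = 15407
30–44: 3400 × 0.937 = 3186
45+: 5300 × 0.97 + 2700 × 0.686 = 5141 + 1852 = 6993
End of period: [1673, 15407, 3186, 6993]
[period 2]
Births: 15407 × 0.093 = 1433  |  3186 × 0.256 = 816 → 2249
15–29: 1673 × 0.969 = 1621
30–44: 15407 × 0.937 = 14436
45+: 3186 × 0.97 + 6993 × 0.686 = 3090 + 4797 = 7887
End of period: [2249, 1621, 14436, 7887]
[period 3]
Births: 1621 × 0.093 = 151  |  14436 × 0.256 = 3696 → 3847
15–29: 2249 × 0.969 = 2179
30–44: 1621 × 0.937 = 1519
45+: 14436 × 0.97 + 7887 × 0.686 = 14003 + 5410 = 19413
End of period: [3847, 2179, 1519, 19413]
Total: 27300 → 26958; change = -342; percentage change = -1.3%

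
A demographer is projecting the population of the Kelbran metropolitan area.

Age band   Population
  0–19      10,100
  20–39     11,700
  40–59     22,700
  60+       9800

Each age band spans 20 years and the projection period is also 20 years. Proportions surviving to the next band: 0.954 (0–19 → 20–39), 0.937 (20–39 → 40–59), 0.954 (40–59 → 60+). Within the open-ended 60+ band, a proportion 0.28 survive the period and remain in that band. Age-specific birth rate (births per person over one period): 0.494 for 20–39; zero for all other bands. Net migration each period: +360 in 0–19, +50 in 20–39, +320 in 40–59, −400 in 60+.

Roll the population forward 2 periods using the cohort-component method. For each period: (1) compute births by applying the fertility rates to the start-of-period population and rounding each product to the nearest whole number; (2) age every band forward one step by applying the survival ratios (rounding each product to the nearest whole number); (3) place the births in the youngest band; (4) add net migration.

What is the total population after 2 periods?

37531

Numbering the groups 1..4 from youngest to oldest:
After projecting period 1:
Births: 11700 * 0.494 = 5780
Group 2: 10100 * 0.954 = 9635
Group 3: 11700 * 0.937 = 10963
Group 4: 22700 * 0.954 + 9800 * 0.28 = 21656 + 2744 = 24400
Net migration: Group 1 + 360 → 6140; Group 2 + 50 → 9685; Group 3 + 320 → 11283; Group 4 − 400 → 24000
Giving 6140 / 9685 / 11283 / 24000.
After projecting period 2:
Births: 9685 * 0.494 = 4784
Group 2: 6140 * 0.954 = 5858
Group 3: 9685 * 0.937 = 9075
Group 4: 11283 * 0.954 + 24000 * 0.28 = 10764 + 6720 = 17484
Net migration: Group 1 + 360 → 5144; Group 2 + 50 → 5908; Group 3 + 320 → 9395; Group 4 − 400 → 17084
Giving 5144 / 5908 / 9395 / 17084.
Total after period 2: 5144 + 5908 + 9395 + 17084 = 37531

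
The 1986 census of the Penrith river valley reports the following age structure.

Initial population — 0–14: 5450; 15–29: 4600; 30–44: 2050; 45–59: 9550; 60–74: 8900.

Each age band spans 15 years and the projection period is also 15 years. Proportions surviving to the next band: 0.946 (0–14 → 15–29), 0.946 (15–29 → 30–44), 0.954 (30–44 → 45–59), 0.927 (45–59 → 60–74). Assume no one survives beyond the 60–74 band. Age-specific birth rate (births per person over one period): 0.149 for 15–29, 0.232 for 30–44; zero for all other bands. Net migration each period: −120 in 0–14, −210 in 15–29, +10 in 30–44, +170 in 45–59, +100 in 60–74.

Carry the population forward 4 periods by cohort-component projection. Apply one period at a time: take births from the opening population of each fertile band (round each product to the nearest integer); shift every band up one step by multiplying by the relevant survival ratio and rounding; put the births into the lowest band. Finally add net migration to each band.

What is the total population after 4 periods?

7617

[period 1]
Births: 4600 × 0.149 = 685 ; 2050 × 0.232 = 476 → total 1161
15–29: 5450 × 0.946 = 5156
30–44: 4600 × 0.946 = 4352
45–59: 2050 × 0.954 = 1956
60–74: 9550 × 0.927 = 8853
Net migration: 0–14 − 120 → 1041; 15–29 − 210 → 4946; 30–44 + 10 → 4362; 45–59 + 170 → 2126; 60–74 + 100 → 8953
Giving 1041 / 4946 / 4362 / 2126 / 8953.
[period 2]
Births: 4946 × 0.149 = 737 ; 4362 × 0.232 = 1012 → total 1749
15–29: 1041 × 0.946 = 985
30–44: 4946 × 0.946 = 4679
45–59: 4362 × 0.954 = 4161
60–74: 2126 × 0.927 = 1971
Net migration: 0–14 − 120 → 1629; 15–29 − 210 → 775; 30–44 + 10 → 4689; 45–59 + 170 → 4331; 60–74 + 100 → 2071
Giving 1629 / 775 / 4689 / 4331 / 2071.
[period 3]
Births: 775 × 0.149 = 115 ; 4689 × 0.232 = 1088 → total 1203
15–29: 1629 × 0.946 = 1541
30–44: 775 × 0.946 = 733
45–59: 4689 × 0.954 = 4473
60–74: 4331 × 0.927 = 4015
Net migration: 0–14 − 120 → 1083; 15–29 − 210 → 1331; 30–44 + 10 → 743; 45–59 + 170 → 4643; 60–74 + 100 → 4115
Giving 1083 / 1331 / 743 / 4643 / 4115.
[period 4]
Births: 1331 × 0.149 = 198 ; 743 × 0.232 = 172 → total 370
15–29: 1083 × 0.946 = 1025
30–44: 1331 × 0.946 = 1259
45–59: 743 × 0.954 = 709
60–74: 4643 × 0.927 = 4304
Net migration: 0–14 − 120 → 250; 15–29 − 210 → 815; 30–44 + 10 → 1269; 45–59 + 170 → 879; 60–74 + 100 → 4404
Giving 250 / 815 / 1269 / 879 / 4404.
Total after period 4: 250 + 815 + 1269 + 879 + 4404 = 7617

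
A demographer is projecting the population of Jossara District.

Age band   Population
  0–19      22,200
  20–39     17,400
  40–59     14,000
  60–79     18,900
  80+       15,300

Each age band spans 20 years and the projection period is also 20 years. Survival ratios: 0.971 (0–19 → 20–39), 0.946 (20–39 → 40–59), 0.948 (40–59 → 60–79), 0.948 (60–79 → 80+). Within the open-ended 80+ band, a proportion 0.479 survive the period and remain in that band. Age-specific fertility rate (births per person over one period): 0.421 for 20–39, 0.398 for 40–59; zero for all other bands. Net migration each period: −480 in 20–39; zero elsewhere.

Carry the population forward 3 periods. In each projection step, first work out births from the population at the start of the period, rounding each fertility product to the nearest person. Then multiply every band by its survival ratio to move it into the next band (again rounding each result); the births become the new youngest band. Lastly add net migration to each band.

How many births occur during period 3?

Call the groups 1 to 5, youngest first.
Period 1.
Births: 17400 * 0.421 = 7325 ; 14000 * 0.398 = 5572 → 12897
Group 2: 22200 * 0.971 = 21556
Group 3: 17400 * 0.946 = 16460
Group 4: 14000 * 0.948 = 13272
Group 5: 18900 * 0.948 + 15300 * 0.479 = 17917 + 7329 = 25246
Net migration: Group 2 − 480 → 21076
End of period: [12897, 21076, 16460, 13272, 25246]
Period 2.
Births: 21076 * 0.421 = 8873 ; 16460 * 0.398 = 6551 → 15424
Group 2: 12897 * 0.971 = 12523
Group 3: 21076 * 0.946 = 19938
Group 4: 16460 * 0.948 = 15604
Group 5: 13272 * 0.948 + 25246 * 0.479 = 12582 + 12093 = 24675
Net migration: Group 2 − 480 → 12043
End of period: [15424, 12043, 19938, 15604, 24675]
Period 3.
Births: 12043 * 0.421 = 5070 ; 19938 * 0.398 = 7935 → 13005
Group 2: 15424 * 0.971 = 14977
Group 3: 12043 * 0.946 = 11393
Group 4: 19938 * 0.948 = 18901
Group 5: 15604 * 0.948 + 24675 * 0.479 = 14793 + 11819 = 26612
Net migration: Group 2 − 480 → 14497
End of period: [13005, 14497, 11393, 18901, 26612]

13005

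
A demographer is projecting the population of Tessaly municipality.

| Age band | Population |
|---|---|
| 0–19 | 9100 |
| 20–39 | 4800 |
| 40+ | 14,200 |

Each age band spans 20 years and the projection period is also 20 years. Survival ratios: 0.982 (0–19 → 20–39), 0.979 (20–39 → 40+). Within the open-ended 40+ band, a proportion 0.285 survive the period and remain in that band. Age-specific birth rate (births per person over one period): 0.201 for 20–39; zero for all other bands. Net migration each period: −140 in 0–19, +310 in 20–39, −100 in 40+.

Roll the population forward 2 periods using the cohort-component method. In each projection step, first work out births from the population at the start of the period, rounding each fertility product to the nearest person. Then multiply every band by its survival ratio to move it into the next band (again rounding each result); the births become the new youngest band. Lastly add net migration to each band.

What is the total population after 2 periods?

Period 1.
Births: 4800 × 0.201 = 965
20–39: 9100 × 0.982 = 8936
40+: 4800 × 0.979 + 14200 × 0.285 = 4699 + 4047 = 8746
Net migration: 0–19 − 140 → 825; 20–39 + 310 → 9246; 40+ − 100 → 8646
End of period: [825, 9246, 8646]
Period 2.
Births: 9246 × 0.201 = 1858
20–39: 825 × 0.982 = 810
40+: 9246 × 0.979 + 8646 × 0.285 = 9052 + 2464 = 11516
Net migration: 0–19 − 140 → 1718; 20–39 + 310 → 1120; 40+ − 100 → 11416
End of period: [1718, 1120, 11416]
Total after period 2: 1718 + 1120 + 11416 = 14254

14254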